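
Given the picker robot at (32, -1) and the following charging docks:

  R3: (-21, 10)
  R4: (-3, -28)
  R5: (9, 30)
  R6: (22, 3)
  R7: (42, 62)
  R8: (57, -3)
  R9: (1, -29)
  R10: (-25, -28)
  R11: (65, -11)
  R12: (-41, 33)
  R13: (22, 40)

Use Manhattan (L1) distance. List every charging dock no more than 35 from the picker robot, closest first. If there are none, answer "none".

Distances from (32, -1):
R3: 64
R4: 62
R5: 54
R6: 14
R7: 73
R8: 27
R9: 59
R10: 84
R11: 43
R12: 107
R13: 51
Threshold 35: R6 (14), R8 (27) are within range.

R6, R8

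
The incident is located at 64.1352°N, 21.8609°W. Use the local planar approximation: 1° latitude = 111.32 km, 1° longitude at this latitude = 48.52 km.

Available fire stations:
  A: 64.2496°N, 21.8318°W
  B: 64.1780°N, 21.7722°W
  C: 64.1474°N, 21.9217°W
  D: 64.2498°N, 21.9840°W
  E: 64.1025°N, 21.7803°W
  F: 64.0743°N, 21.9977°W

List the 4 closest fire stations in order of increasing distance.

Distances from 64.1352°N, 21.8609°W:
A: √((0.1144·111.32)² + (0.0291·48.52)²) = √(162.180429 + 1.993552) = 12.8130 km
B: √((0.0428·111.32)² + (0.0887·48.52)²) = √(22.700422 + 18.522040) = 6.4205 km
C: √((0.0122·111.32)² + (-0.0608·48.52)²) = √(1.844446 + 8.702594) = 3.2476 km
D: √((0.1146·111.32)² + (-0.1231·48.52)²) = √(162.747989 + 35.674483) = 14.0863 km
E: √((-0.0327·111.32)² + (0.0806·48.52)²) = √(13.250794 + 15.293668) = 5.3427 km
F: √((-0.0609·111.32)² + (-0.1368·48.52)²) = √(45.960102 + 44.056884) = 9.4877 km
Sorted: C (3.2476 km) < E (5.3427 km) < B (6.4205 km) < F (9.4877 km) < A (12.8130 km) < D (14.0863 km)

C, E, B, F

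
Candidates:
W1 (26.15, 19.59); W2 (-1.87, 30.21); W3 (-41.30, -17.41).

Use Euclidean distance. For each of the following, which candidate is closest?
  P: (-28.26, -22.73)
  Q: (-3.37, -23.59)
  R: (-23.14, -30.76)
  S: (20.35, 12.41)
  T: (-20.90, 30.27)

P→W3; Q→W3; R→W3; S→W1; T→W2

P at (-28.26, -22.73):
  W1: 68.93
  W2: 59.15
  W3: 14.08
  → nearest: W3 (14.08)
Q at (-3.37, -23.59):
  W1: 52.31
  W2: 53.82
  W3: 38.43
  → nearest: W3 (38.43)
R at (-23.14, -30.76):
  W1: 70.46
  W2: 64.57
  W3: 22.54
  → nearest: W3 (22.54)
S at (20.35, 12.41):
  W1: 9.23
  W2: 28.47
  W3: 68.48
  → nearest: W1 (9.23)
T at (-20.90, 30.27):
  W1: 48.25
  W2: 19.03
  W3: 51.86
  → nearest: W2 (19.03)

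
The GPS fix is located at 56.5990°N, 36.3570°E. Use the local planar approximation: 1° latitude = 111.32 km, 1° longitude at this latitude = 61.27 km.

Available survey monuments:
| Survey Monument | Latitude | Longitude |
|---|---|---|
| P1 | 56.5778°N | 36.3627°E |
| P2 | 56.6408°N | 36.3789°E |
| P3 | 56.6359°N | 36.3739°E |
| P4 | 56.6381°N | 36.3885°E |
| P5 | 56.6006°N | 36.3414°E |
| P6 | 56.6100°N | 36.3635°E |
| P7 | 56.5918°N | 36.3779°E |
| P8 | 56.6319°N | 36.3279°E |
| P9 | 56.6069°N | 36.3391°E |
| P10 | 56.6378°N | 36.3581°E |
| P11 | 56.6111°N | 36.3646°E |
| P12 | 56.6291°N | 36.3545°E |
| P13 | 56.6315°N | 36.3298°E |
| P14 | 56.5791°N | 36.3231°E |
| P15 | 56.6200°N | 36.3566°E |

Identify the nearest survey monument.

P5

Distances from 56.5990°N, 36.3570°E:
P1: 2.3857 km
P2: 4.8428 km
P3: 4.2362 km
P4: 4.7613 km
P5: 0.9723 km
P6: 1.2877 km
P7: 1.5107 km
P8: 4.0734 km
P9: 1.4058 km
P10: 4.3197 km
P11: 1.4252 km
P12: 3.3542 km
P13: 3.9833 km
P14: 3.0367 km
P15: 2.3378 km
Minimum: P5 at 0.9723 km.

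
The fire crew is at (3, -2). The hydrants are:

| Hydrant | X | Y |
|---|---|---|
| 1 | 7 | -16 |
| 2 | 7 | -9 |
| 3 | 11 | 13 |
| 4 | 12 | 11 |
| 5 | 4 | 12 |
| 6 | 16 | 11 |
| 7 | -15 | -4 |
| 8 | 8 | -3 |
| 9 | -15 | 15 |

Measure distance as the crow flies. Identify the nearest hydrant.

8

Distances from (3, -2):
1: 14.6
2: 8.1
3: 17.0
4: 15.8
5: 14.0
6: 18.4
7: 18.1
8: 5.1
9: 24.8
Minimum: 8 at 5.1.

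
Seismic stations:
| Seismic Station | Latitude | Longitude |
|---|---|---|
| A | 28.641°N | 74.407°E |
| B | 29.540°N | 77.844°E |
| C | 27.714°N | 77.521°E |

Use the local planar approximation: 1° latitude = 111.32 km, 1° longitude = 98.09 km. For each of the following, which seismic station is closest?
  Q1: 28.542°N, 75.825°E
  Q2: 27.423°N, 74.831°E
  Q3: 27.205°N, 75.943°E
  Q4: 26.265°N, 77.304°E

Q1 at 28.542°N, 75.825°E:
  A: 139.528 km
  B: 227.077 km
  C: 190.189 km
  → nearest: A (139.528 km)
Q2 at 27.423°N, 74.831°E:
  A: 141.823 km
  B: 378.001 km
  C: 265.843 km
  → nearest: A (141.823 km)
Q3 at 27.205°N, 75.943°E:
  A: 219.668 km
  B: 319.899 km
  C: 164.831 km
  → nearest: C (164.831 km)
Q4 at 26.265°N, 77.304°E:
  A: 388.213 km
  B: 368.401 km
  C: 162.701 km
  → nearest: C (162.701 km)

Q1→A; Q2→A; Q3→C; Q4→C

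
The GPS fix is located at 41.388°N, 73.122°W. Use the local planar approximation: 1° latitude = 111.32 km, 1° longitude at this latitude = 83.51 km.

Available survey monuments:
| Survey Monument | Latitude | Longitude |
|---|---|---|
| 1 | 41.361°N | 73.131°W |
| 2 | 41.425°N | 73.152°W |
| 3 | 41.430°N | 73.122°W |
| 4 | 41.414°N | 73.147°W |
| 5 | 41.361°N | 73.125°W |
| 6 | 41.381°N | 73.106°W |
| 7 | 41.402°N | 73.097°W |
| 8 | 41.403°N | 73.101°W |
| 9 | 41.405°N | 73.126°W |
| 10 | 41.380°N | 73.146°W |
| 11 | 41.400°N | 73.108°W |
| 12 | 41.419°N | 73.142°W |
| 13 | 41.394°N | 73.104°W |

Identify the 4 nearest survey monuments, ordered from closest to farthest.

6, 13, 11, 9

Distances from 41.388°N, 73.122°W:
1: √((-0.027·111.32)² + (-0.009·83.51)²) = √(9.03387 + 0.56489) = 3.098 km
2: √((0.037·111.32)² + (-0.030·83.51)²) = √(16.96484 + 6.27653) = 4.821 km
3: √((0.042·111.32)² + (0.000·83.51)²) = √(21.85974 + 0.00000) = 4.675 km
4: √((0.026·111.32)² + (-0.025·83.51)²) = √(8.37709 + 4.35870) = 3.569 km
5: √((-0.027·111.32)² + (-0.003·83.51)²) = √(9.03387 + 0.06277) = 3.016 km
6: √((-0.007·111.32)² + (0.016·83.51)²) = √(0.60721 + 1.78532) = 1.547 km
7: √((0.014·111.32)² + (0.025·83.51)²) = √(2.42886 + 4.35870) = 2.605 km
8: √((0.015·111.32)² + (0.021·83.51)²) = √(2.78823 + 3.07550) = 2.422 km
9: √((0.017·111.32)² + (-0.004·83.51)²) = √(3.58133 + 0.11158) = 1.922 km
10: √((-0.008·111.32)² + (-0.024·83.51)²) = √(0.79310 + 4.01698) = 2.193 km
11: √((0.012·111.32)² + (0.014·83.51)²) = √(1.78447 + 1.36689) = 1.775 km
12: √((0.031·111.32)² + (-0.020·83.51)²) = √(11.90885 + 2.78957) = 3.834 km
13: √((0.006·111.32)² + (0.018·83.51)²) = √(0.44612 + 2.25955) = 1.645 km
Sorted: 6 (1.547 km) < 13 (1.645 km) < 11 (1.775 km) < 9 (1.922 km) < 10 (2.193 km) < 8 (2.422 km) < …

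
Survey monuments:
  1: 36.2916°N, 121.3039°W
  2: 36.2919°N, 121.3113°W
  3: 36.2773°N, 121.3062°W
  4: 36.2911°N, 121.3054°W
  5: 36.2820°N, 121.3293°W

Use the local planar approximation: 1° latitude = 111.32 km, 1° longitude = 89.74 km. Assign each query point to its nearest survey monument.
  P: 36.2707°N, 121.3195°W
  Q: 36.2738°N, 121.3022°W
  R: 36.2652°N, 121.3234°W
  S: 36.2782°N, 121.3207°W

P at 36.2707°N, 121.3195°W:
  1: 2.7153 km
  2: 2.4720 km
  3: 1.4016 km
  4: 2.5997 km
  5: 1.5349 km
  → nearest: 3 (1.4016 km)
Q at 36.2738°N, 121.3022°W:
  1: 1.9874 km
  2: 2.1741 km
  3: 0.5298 km
  4: 1.9471 km
  5: 2.5976 km
  → nearest: 3 (0.5298 km)
R at 36.2652°N, 121.3234°W:
  1: 3.4204 km
  2: 3.1644 km
  3: 2.0486 km
  4: 3.3048 km
  5: 1.9437 km
  → nearest: 5 (1.9437 km)
S at 36.2782°N, 121.3207°W:
  1: 2.1209 km
  2: 1.7428 km
  3: 1.3051 km
  4: 1.9868 km
  5: 0.8801 km
  → nearest: 5 (0.8801 km)

P→3; Q→3; R→5; S→5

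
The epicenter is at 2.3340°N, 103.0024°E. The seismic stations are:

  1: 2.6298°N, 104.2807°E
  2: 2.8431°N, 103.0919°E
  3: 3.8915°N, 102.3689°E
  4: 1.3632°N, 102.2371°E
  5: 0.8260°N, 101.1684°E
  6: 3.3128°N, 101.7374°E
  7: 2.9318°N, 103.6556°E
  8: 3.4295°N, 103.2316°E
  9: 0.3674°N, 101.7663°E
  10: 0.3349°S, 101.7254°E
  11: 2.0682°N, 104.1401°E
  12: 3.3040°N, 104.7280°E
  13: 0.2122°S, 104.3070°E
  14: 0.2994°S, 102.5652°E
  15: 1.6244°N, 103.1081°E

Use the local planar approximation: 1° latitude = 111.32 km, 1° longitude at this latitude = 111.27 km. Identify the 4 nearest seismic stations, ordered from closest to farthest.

Distances from 2.3340°N, 103.0024°E:
1: 145.9982 km
2: 57.5413 km
3: 187.1623 km
4: 137.5877 km
5: 264.2437 km
6: 178.0019 km
7: 98.5450 km
8: 124.5892 km
9: 258.5426 km
10: 329.3321 km
11: 130.0039 km
12: 220.2877 km
13: 318.4528 km
14: 297.1591 km
15: 79.8634 km
Sorted: 2 (57.5413 km) < 15 (79.8634 km) < 7 (98.5450 km) < 8 (124.5892 km) < 11 (130.0039 km) < 4 (137.5877 km) < …

2, 15, 7, 8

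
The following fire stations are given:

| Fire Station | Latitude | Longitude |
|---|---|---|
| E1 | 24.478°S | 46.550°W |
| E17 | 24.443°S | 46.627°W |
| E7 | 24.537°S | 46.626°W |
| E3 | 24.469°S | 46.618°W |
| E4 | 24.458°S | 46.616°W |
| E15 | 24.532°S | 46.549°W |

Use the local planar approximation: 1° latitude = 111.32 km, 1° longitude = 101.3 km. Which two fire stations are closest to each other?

E3 and E4

Pairwise distances:
E1–E17: √((0.035·111.32)² + (-0.077·101.3)²) = √(15.18037 + 60.84156) = 8.719 km
E1–E7: √((-0.059·111.32)² + (-0.076·101.3)²) = √(43.13705 + 59.27152) = 10.120 km
E1–E3: √((0.009·111.32)² + (-0.068·101.3)²) = √(1.00376 + 47.45005) = 6.961 km
E1–E4: √((0.020·111.32)² + (-0.066·101.3)²) = √(4.95686 + 44.69992) = 7.047 km
E1–E15: √((-0.054·111.32)² + (0.001·101.3)²) = √(36.13549 + 0.01026) = 6.012 km
E17–E7: √((-0.094·111.32)² + (0.001·101.3)²) = √(109.49697 + 0.01026) = 10.465 km
E17–E3: √((-0.026·111.32)² + (0.009·101.3)²) = √(8.37709 + 0.83120) = 3.035 km
E17–E4: √((-0.015·111.32)² + (0.011·101.3)²) = √(2.78823 + 1.24166) = 2.007 km
E17–E15: √((-0.089·111.32)² + (0.078·101.3)²) = √(98.15816 + 62.43212) = 12.672 km
E7–E3: √((0.068·111.32)² + (0.008·101.3)²) = √(57.30127 + 0.65675) = 7.613 km
E7–E4: √((0.079·111.32)² + (0.010·101.3)²) = √(77.33936 + 1.02617) = 8.852 km
E7–E15: √((0.005·111.32)² + (0.077·101.3)²) = √(0.30980 + 60.84156) = 7.820 km
E3–E4: √((0.011·111.32)² + (0.002·101.3)²) = √(1.49945 + 0.04105) = 1.241 km
E3–E15: √((-0.063·111.32)² + (0.069·101.3)²) = √(49.18441 + 48.85591) = 9.902 km
E4–E15: √((-0.074·111.32)² + (0.067·101.3)²) = √(67.85937 + 46.06473) = 10.674 km
Closest pair: E3–E4 at 1.241 km.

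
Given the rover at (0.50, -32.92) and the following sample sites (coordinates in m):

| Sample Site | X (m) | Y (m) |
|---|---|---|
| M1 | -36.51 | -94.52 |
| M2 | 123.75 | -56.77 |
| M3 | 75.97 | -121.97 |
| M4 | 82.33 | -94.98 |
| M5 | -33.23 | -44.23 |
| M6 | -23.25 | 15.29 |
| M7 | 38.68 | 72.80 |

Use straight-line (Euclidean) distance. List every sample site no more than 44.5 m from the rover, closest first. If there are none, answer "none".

Distances from (0.50, -32.92):
M1: 71.86 m
M2: 125.54 m
M3: 116.73 m
M4: 102.70 m
M5: 35.58 m
M6: 53.74 m
M7: 112.40 m
Threshold 44.5 m: M5 (35.58 m) is within range.

M5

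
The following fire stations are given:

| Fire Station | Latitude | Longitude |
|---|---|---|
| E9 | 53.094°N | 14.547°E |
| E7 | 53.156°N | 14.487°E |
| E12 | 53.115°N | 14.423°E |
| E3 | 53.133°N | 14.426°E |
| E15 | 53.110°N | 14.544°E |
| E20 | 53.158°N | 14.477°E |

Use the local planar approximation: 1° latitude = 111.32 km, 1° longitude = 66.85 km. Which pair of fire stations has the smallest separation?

Pairwise distances:
E9–E7: √((0.062·111.32)² + (-0.060·66.85)²) = √(47.63540 + 16.08812) = 7.983 km
E9–E12: √((0.021·111.32)² + (-0.124·66.85)²) = √(5.46493 + 68.71415) = 8.613 km
E9–E3: √((0.039·111.32)² + (-0.121·66.85)²) = √(18.84845 + 65.42949) = 9.180 km
E9–E15: √((0.016·111.32)² + (-0.003·66.85)²) = √(3.17239 + 0.04022) = 1.792 km
E9–E20: √((0.064·111.32)² + (-0.070·66.85)²) = √(50.75822 + 21.89772) = 8.524 km
E7–E12: √((-0.041·111.32)² + (-0.064·66.85)²) = √(20.83119 + 18.30471) = 6.256 km
E7–E3: √((-0.023·111.32)² + (-0.061·66.85)²) = √(6.55544 + 16.62886) = 4.815 km
E7–E15: √((-0.046·111.32)² + (0.057·66.85)²) = √(26.22177 + 14.51953) = 6.383 km
E7–E20: √((0.002·111.32)² + (-0.010·66.85)²) = √(0.04957 + 0.44689) = 0.705 km
E12–E3: √((0.018·111.32)² + (0.003·66.85)²) = √(4.01505 + 0.04022) = 2.014 km
E12–E15: √((-0.005·111.32)² + (0.121·66.85)²) = √(0.30980 + 65.42949) = 8.108 km
E12–E20: √((0.043·111.32)² + (0.054·66.85)²) = √(22.91307 + 13.03138) = 5.995 km
E3–E15: √((-0.023·111.32)² + (0.118·66.85)²) = √(6.55544 + 62.22528) = 8.293 km
E3–E20: √((0.025·111.32)² + (0.051·66.85)²) = √(7.74509 + 11.62367) = 4.401 km
E15–E20: √((0.048·111.32)² + (-0.067·66.85)²) = √(28.55150 + 20.06099) = 6.972 km
Closest pair: E7–E20 at 0.705 km.

E7 and E20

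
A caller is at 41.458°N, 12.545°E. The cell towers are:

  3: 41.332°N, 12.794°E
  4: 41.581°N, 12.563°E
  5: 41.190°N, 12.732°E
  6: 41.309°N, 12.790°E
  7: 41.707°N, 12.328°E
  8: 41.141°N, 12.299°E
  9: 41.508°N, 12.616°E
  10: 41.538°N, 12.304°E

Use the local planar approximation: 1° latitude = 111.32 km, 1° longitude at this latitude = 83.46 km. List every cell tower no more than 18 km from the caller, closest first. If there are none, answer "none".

Distances from 41.458°N, 12.545°E:
3: √((-0.126·111.32)² + (0.249·83.46)²) = √(196.73765 + 431.87240) = 25.072 km
4: √((0.123·111.32)² + (0.018·83.46)²) = √(187.48072 + 2.25685) = 13.775 km
5: √((-0.268·111.32)² + (0.187·83.46)²) = √(890.05324 + 243.57907) = 33.669 km
6: √((-0.149·111.32)² + (0.245·83.46)²) = √(275.11795 + 418.10844) = 26.329 km
7: √((0.249·111.32)² + (-0.217·83.46)²) = √(768.32522 + 328.00180) = 33.111 km
8: √((-0.317·111.32)² + (-0.246·83.46)²) = √(1245.27400 + 421.52853) = 40.826 km
9: √((0.050·111.32)² + (0.071·83.46)²) = √(30.98036 + 35.11345) = 8.130 km
10: √((0.080·111.32)² + (-0.241·83.46)²) = √(79.30971 + 404.56736) = 21.997 km
Threshold 18 km: 9 (8.130 km), 4 (13.775 km) are within range.

9, 4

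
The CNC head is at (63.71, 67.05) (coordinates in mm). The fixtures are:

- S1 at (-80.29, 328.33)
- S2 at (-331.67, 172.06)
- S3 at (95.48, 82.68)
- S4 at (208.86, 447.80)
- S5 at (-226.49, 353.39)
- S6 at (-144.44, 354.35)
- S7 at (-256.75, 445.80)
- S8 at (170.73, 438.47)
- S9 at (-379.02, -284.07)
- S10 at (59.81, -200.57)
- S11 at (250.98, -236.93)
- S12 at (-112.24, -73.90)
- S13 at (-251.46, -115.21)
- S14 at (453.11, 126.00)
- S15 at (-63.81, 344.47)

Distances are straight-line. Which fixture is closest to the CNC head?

Distances from (63.71, 67.05):
S1: √((-144.00)² + (261.28)²) = √(20736.0000 + 68267.2384) = 298.33 mm
S2: √((-395.38)² + (105.01)²) = √(156325.3444 + 11027.1001) = 409.09 mm
S3: √((31.77)² + (15.63)²) = √(1009.3329 + 244.2969) = 35.41 mm
S4: √((145.15)² + (380.75)²) = √(21068.5225 + 144970.5625) = 407.48 mm
S5: √((-290.20)² + (286.34)²) = √(84216.0400 + 81990.5956) = 407.68 mm
S6: √((-208.15)² + (287.30)²) = √(43326.4225 + 82541.2900) = 354.78 mm
S7: √((-320.46)² + (378.75)²) = √(102694.6116 + 143451.5625) = 496.13 mm
S8: √((107.02)² + (371.42)²) = √(11453.2804 + 137952.8164) = 386.53 mm
S9: √((-442.73)² + (-351.12)²) = √(196009.8529 + 123285.2544) = 565.06 mm
S10: √((-3.90)² + (-267.62)²) = √(15.2100 + 71620.4644) = 267.65 mm
S11: √((187.27)² + (-303.98)²) = √(35070.0529 + 92403.8404) = 357.03 mm
S12: √((-175.95)² + (-140.95)²) = √(30958.4025 + 19866.9025) = 225.44 mm
S13: √((-315.17)² + (-182.26)²) = √(99332.1289 + 33218.7076) = 364.08 mm
S14: √((389.40)² + (58.95)²) = √(151632.3600 + 3475.1025) = 393.84 mm
S15: √((-127.52)² + (277.42)²) = √(16261.3504 + 76961.8564) = 305.32 mm
Minimum: S3 at 35.41 mm.

S3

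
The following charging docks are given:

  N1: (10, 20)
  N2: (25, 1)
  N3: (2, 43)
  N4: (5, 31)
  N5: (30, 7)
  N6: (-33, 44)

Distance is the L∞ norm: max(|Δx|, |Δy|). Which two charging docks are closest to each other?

Pairwise distances:
N1–N2: 19
N1–N3: 23
N1–N4: 11
N1–N5: 20
N1–N6: 43
N2–N3: 42
N2–N4: 30
N2–N5: 6
N2–N6: 58
N3–N4: 12
N3–N5: 36
N3–N6: 35
N4–N5: 25
N4–N6: 38
N5–N6: 63
Closest pair: N2–N5 at 6.

N2 and N5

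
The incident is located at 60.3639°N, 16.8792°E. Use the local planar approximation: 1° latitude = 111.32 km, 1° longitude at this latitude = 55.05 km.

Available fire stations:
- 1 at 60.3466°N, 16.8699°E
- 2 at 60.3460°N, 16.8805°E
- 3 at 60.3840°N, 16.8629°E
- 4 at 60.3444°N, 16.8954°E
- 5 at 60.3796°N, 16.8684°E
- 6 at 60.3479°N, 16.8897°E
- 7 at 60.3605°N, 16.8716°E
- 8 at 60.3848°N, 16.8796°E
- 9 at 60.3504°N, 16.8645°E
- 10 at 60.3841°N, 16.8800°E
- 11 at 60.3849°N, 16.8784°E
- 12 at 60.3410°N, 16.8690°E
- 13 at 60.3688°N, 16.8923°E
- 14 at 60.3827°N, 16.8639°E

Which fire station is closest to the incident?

7

Distances from 60.3639°N, 16.8792°E:
1: √((-0.0173·111.32)² + (-0.0093·55.05)²) = √(3.708844 + 0.262108) = 1.9927 km
2: √((-0.0179·111.32)² + (0.0013·55.05)²) = √(3.970566 + 0.005122) = 1.9939 km
3: √((0.0201·111.32)² + (-0.0163·55.05)²) = √(5.006549 + 0.805174) = 2.4108 km
4: √((-0.0195·111.32)² + (0.0162·55.05)²) = √(4.712112 + 0.795325) = 2.3468 km
5: √((0.0157·111.32)² + (-0.0108·55.05)²) = √(3.054539 + 0.353478) = 1.8461 km
6: √((-0.0160·111.32)² + (0.0105·55.05)²) = √(3.172388 + 0.334113) = 1.8726 km
7: √((-0.0034·111.32)² + (-0.0076·55.05)²) = √(0.143253 + 0.175042) = 0.5642 km
8: √((0.0209·111.32)² + (0.0004·55.05)²) = √(5.413012 + 0.000485) = 2.3267 km
9: √((-0.0135·111.32)² + (-0.0147·55.05)²) = √(2.258468 + 0.654861) = 1.7068 km
10: √((0.0202·111.32)² + (0.0008·55.05)²) = √(5.056490 + 0.001940) = 2.2491 km
11: √((0.0210·111.32)² + (-0.0008·55.05)²) = √(5.464935 + 0.001940) = 2.3381 km
12: √((-0.0229·111.32)² + (-0.0102·55.05)²) = √(6.498563 + 0.315293) = 2.6103 km
13: √((0.0049·111.32)² + (0.0131·55.05)²) = √(0.297535 + 0.520065) = 0.9042 km
14: √((0.0188·111.32)² + (-0.0153·55.05)²) = √(4.379879 + 0.709410) = 2.2559 km
Minimum: 7 at 0.5642 km.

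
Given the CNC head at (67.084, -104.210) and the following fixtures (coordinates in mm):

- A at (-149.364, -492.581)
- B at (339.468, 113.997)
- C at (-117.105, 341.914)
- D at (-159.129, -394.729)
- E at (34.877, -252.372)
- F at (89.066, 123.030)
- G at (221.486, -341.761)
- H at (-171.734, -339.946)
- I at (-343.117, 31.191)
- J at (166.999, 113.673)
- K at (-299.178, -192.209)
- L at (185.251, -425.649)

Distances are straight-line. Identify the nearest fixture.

Distances from (67.084, -104.210):
A: √((-216.448)² + (-388.371)²) = √(46849.73670 + 150832.03364) = 444.614 mm
B: √((272.384)² + (218.207)²) = √(74193.04346 + 47614.29485) = 349.009 mm
C: √((-184.189)² + (446.124)²) = √(33925.58772 + 199026.62338) = 482.651 mm
D: √((-226.213)² + (-290.519)²) = √(51172.32137 + 84401.28936) = 368.203 mm
E: √((-32.207)² + (-148.162)²) = √(1037.29085 + 21951.97824) = 151.622 mm
F: √((21.982)² + (227.240)²) = √(483.20832 + 51638.01760) = 228.301 mm
G: √((154.402)² + (-237.551)²) = √(23839.97760 + 56430.47760) = 283.320 mm
H: √((-238.818)² + (-235.736)²) = √(57034.03712 + 55571.46170) = 335.567 mm
I: √((-410.201)² + (135.401)²) = √(168264.86040 + 18333.43080) = 431.970 mm
J: √((99.915)² + (217.883)²) = √(9983.00722 + 47473.00169) = 239.700 mm
K: √((-366.262)² + (-87.999)²) = √(134147.85264 + 7743.82400) = 376.685 mm
L: √((118.167)² + (-321.439)²) = √(13963.43989 + 103323.03072) = 342.471 mm
Minimum: E at 151.622 mm.

E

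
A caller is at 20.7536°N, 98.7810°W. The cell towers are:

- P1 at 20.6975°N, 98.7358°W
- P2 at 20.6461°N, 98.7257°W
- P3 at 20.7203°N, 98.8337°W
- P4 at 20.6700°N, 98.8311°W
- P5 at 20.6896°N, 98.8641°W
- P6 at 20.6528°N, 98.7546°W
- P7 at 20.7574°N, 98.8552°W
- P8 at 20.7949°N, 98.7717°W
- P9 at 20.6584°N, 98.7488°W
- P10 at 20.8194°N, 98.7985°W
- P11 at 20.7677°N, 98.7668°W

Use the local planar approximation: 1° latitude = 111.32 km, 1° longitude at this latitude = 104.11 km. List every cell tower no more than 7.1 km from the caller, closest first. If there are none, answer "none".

Distances from 20.7536°N, 98.7810°W:
P1: √((-0.0561·111.32)² + (0.0452·104.11)²) = √(39.000674 + 22.144290) = 7.8195 km
P2: √((-0.1075·111.32)² + (0.0553·104.11)²) = √(143.206696 + 33.146308) = 13.2798 km
P3: √((-0.0333·111.32)² + (-0.0527·104.11)²) = √(13.741523 + 30.102747) = 6.6215 km
P4: √((-0.0836·111.32)² + (-0.0501·104.11)²) = √(86.608188 + 27.205728) = 10.6684 km
P5: √((-0.0640·111.32)² + (-0.0831·104.11)²) = √(50.758215 + 74.849162) = 11.2075 km
P6: √((-0.1008·111.32)² + (0.0264·104.11)²) = √(125.912098 + 7.554274) = 11.5528 km
P7: √((0.0038·111.32)² + (-0.0742·104.11)²) = √(0.178943 + 59.675038) = 7.7365 km
P8: √((0.0413·111.32)² + (0.0093·104.11)²) = √(21.137153 + 0.937456) = 4.6984 km
P9: √((-0.0952·111.32)² + (0.0322·104.11)²) = √(112.310482 + 11.238197) = 11.1152 km
P10: √((0.0658·111.32)² + (-0.0175·104.11)²) = √(53.653515 + 3.319411) = 7.5480 km
P11: √((0.0141·111.32)² + (0.0142·104.11)²) = √(2.463682 + 2.185554) = 2.1562 km
Threshold 7.1 km: P11 (2.1562 km), P8 (4.6984 km), P3 (6.6215 km) are within range.

P11, P8, P3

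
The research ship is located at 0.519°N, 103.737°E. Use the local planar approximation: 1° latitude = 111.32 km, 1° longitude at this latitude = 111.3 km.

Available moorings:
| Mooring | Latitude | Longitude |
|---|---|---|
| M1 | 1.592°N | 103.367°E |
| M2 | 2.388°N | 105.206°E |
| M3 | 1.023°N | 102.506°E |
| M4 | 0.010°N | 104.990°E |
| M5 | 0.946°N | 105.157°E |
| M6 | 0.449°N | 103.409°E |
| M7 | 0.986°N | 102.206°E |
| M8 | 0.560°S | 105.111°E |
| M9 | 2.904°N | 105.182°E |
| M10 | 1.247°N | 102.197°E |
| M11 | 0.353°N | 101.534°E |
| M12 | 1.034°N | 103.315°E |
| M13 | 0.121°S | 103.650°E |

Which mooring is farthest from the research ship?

M9

Distances from 0.519°N, 103.737°E:
M1: 126.346 km
M2: 264.613 km
M3: 148.053 km
M4: 150.530 km
M5: 165.039 km
M6: 37.329 km
M7: 178.154 km
M8: 194.458 km
M9: 310.411 km
M10: 189.595 km
M11: 245.889 km
M12: 74.113 km
M13: 71.900 km
Maximum: M9 at 310.411 km.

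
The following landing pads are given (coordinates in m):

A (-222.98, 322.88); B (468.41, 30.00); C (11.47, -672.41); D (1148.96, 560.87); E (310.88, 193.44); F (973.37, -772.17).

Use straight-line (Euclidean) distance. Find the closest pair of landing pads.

Pairwise distances:
A–B: √((691.39)² + (-292.88)²) = √(478020.1321 + 85778.6944) = 750.87 m
A–C: √((234.45)² + (-995.29)²) = √(54966.8025 + 990602.1841) = 1022.53 m
A–D: √((1371.94)² + (237.99)²) = √(1882219.3636 + 56639.2401) = 1392.43 m
A–E: √((533.86)² + (-129.44)²) = √(285006.4996 + 16754.7136) = 549.33 m
A–F: √((1196.35)² + (-1095.05)²) = √(1431253.3225 + 1199134.5025) = 1621.85 m
B–C: √((-456.94)² + (-702.41)²) = √(208794.1636 + 493379.8081) = 837.96 m
B–D: √((680.55)² + (530.87)²) = √(463148.3025 + 281822.9569) = 863.12 m
B–E: √((-157.53)² + (163.44)²) = √(24815.7009 + 26712.6336) = 227.00 m
B–F: √((504.96)² + (-802.17)²) = √(254984.6016 + 643476.7089) = 947.87 m
C–D: √((1137.49)² + (1233.28)²) = √(1293883.5001 + 1520979.5584) = 1677.76 m
C–E: √((299.41)² + (865.85)²) = √(89646.3481 + 749696.2225) = 916.16 m
C–F: √((961.90)² + (-99.76)²) = √(925251.6100 + 9952.0576) = 967.06 m
D–E: √((-838.08)² + (-367.43)²) = √(702378.0864 + 135004.8049) = 915.09 m
D–F: √((-175.59)² + (-1333.04)²) = √(30831.8481 + 1776995.6416) = 1344.55 m
E–F: √((662.49)² + (-965.61)²) = √(438893.0001 + 932402.6721) = 1171.02 m
Closest pair: B–E at 227.00 m.

B and E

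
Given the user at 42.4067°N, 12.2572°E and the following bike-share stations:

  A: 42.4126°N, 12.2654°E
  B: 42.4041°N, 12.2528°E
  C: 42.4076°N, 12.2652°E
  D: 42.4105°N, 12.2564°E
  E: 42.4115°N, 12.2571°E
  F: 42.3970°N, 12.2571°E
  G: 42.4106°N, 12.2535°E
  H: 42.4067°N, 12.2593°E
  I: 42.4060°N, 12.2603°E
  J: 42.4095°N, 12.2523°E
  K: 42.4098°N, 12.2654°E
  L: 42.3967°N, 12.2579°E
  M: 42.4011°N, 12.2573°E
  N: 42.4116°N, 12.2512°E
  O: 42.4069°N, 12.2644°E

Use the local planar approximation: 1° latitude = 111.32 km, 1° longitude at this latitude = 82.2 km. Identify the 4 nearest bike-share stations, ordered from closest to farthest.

Distances from 42.4067°N, 12.2572°E:
A: √((0.0059·111.32)² + (0.0082·82.2)²) = √(0.431370 + 0.454330) = 0.9411 km
B: √((-0.0026·111.32)² + (-0.0044·82.2)²) = √(0.083771 + 0.130812) = 0.4632 km
C: √((0.0009·111.32)² + (0.0080·82.2)²) = √(0.010038 + 0.432438) = 0.6652 km
D: √((0.0038·111.32)² + (-0.0008·82.2)²) = √(0.178943 + 0.004324) = 0.4281 km
E: √((0.0048·111.32)² + (-0.0001·82.2)²) = √(0.285515 + 0.000068) = 0.5344 km
F: √((-0.0097·111.32)² + (-0.0001·82.2)²) = √(1.165977 + 0.000068) = 1.0798 km
G: √((0.0039·111.32)² + (-0.0037·82.2)²) = √(0.188484 + 0.092501) = 0.5301 km
H: √((0.0000·111.32)² + (0.0021·82.2)²) = √(0.000000 + 0.029798) = 0.1726 km
I: √((-0.0007·111.32)² + (0.0031·82.2)²) = √(0.006072 + 0.064933) = 0.2665 km
J: √((0.0028·111.32)² + (-0.0049·82.2)²) = √(0.097154 + 0.162232) = 0.5093 km
K: √((0.0031·111.32)² + (0.0082·82.2)²) = √(0.119088 + 0.454330) = 0.7572 km
L: √((-0.0100·111.32)² + (0.0007·82.2)²) = √(1.239214 + 0.003311) = 1.1147 km
M: √((-0.0056·111.32)² + (0.0001·82.2)²) = √(0.388618 + 0.000068) = 0.6234 km
N: √((0.0049·111.32)² + (-0.0060·82.2)²) = √(0.297535 + 0.243246) = 0.7354 km
O: √((0.0002·111.32)² + (0.0072·82.2)²) = √(0.000496 + 0.350275) = 0.5923 km
Sorted: H (0.1726 km) < I (0.2665 km) < D (0.4281 km) < B (0.4632 km) < J (0.5093 km) < G (0.5301 km) < …

H, I, D, B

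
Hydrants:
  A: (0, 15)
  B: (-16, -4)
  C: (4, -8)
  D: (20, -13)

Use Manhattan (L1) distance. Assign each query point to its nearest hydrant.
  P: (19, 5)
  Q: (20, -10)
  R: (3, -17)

P at (19, 5):
  A: |-19| + |10| = 19 + 10 = 29
  B: |-35| + |-9| = 35 + 9 = 44
  C: |-15| + |-13| = 15 + 13 = 28
  D: |1| + |-18| = 1 + 18 = 19
  → nearest: D (19)
Q at (20, -10):
  A: |-20| + |25| = 20 + 25 = 45
  B: |-36| + |6| = 36 + 6 = 42
  C: |-16| + |2| = 16 + 2 = 18
  D: |0| + |-3| = 0 + 3 = 3
  → nearest: D (3)
R at (3, -17):
  A: |-3| + |32| = 3 + 32 = 35
  B: |-19| + |13| = 19 + 13 = 32
  C: |1| + |9| = 1 + 9 = 10
  D: |17| + |4| = 17 + 4 = 21
  → nearest: C (10)

P→D; Q→D; R→C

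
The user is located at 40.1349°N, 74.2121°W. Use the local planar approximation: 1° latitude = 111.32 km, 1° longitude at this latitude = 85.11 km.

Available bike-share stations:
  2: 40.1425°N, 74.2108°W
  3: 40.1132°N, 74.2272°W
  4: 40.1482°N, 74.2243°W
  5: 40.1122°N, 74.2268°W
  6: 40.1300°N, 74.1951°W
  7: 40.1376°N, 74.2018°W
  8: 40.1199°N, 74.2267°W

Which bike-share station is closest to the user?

2

Distances from 40.1349°N, 74.2121°W:
2: 0.8532 km
3: 2.7362 km
4: 1.8084 km
5: 2.8197 km
6: 1.5463 km
7: 0.9267 km
8: 2.0814 km
Minimum: 2 at 0.8532 km.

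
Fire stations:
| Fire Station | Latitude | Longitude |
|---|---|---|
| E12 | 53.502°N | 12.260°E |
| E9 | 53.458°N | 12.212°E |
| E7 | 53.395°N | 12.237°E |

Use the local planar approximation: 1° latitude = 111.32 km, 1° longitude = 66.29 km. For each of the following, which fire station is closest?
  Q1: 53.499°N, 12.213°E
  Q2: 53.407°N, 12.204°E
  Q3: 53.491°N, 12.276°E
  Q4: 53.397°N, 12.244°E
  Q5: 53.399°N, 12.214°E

Q1 at 53.499°N, 12.213°E:
  E12: 3.133 km
  E9: 4.565 km
  E7: 11.686 km
  → nearest: E12 (3.133 km)
Q2 at 53.407°N, 12.204°E:
  E12: 11.208 km
  E9: 5.702 km
  E7: 2.563 km
  → nearest: E7 (2.563 km)
Q3 at 53.491°N, 12.276°E:
  E12: 1.620 km
  E9: 5.612 km
  E7: 10.995 km
  → nearest: E12 (1.620 km)
Q4 at 53.397°N, 12.244°E:
  E12: 11.737 km
  E9: 7.114 km
  E7: 0.515 km
  → nearest: E7 (0.515 km)
Q5 at 53.399°N, 12.214°E:
  E12: 11.865 km
  E9: 6.569 km
  E7: 1.588 km
  → nearest: E7 (1.588 km)

Q1→E12; Q2→E7; Q3→E12; Q4→E7; Q5→E7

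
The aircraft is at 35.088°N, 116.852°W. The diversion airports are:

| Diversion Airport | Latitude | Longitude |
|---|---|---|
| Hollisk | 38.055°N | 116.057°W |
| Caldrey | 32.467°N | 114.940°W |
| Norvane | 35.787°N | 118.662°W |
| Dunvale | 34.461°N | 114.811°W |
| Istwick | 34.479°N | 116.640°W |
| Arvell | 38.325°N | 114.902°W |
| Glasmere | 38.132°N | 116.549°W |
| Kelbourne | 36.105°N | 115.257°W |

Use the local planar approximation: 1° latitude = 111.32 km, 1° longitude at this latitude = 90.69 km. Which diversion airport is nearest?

Distances from 35.088°N, 116.852°W:
Hollisk: √((2.967·111.32)² + (0.795·90.69)²) = √(109089.13245 + 5198.20091) = 338.064 km
Caldrey: √((-2.621·111.32)² + (1.912·90.69)²) = √(85129.56951 + 30067.31030) = 339.407 km
Norvane: √((0.699·111.32)² + (-1.810·90.69)²) = √(6054.81317 + 26944.86137) = 181.658 km
Dunvale: √((-0.627·111.32)² + (2.041·90.69)²) = √(4871.71055 + 34261.37696) = 197.821 km
Istwick: √((-0.609·111.32)² + (0.212·90.69)²) = √(4596.01017 + 369.64984) = 70.467 km
Arvell: √((3.237·111.32)² + (1.950·90.69)²) = √(129846.96234 + 31274.33087) = 401.399 km
Glasmere: √((3.044·111.32)² + (0.303·90.69)²) = √(114824.79838 + 755.09929) = 339.970 km
Kelbourne: √((1.017·111.32)² + (1.595·90.69)²) = √(12817.05657 + 20923.78162) = 183.687 km
Minimum: Istwick at 70.467 km.

Istwick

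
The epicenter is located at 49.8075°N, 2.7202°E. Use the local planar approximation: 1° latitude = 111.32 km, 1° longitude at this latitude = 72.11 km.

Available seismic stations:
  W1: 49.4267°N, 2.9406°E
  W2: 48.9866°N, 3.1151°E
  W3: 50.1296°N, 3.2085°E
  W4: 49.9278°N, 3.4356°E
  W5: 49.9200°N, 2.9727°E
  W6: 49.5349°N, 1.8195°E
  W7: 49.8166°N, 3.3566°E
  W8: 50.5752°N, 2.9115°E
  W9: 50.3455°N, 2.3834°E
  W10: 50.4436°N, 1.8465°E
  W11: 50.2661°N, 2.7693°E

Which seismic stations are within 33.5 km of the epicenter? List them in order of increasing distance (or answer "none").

W5

Distances from 49.8075°N, 2.7202°E:
W1: 45.2720 km
W2: 95.7166 km
W3: 50.2544 km
W4: 53.2974 km
W5: 22.0989 km
W6: 71.6889 km
W7: 45.9020 km
W8: 86.5665 km
W9: 64.6272 km
W10: 94.7811 km
W11: 51.1740 km
Threshold 33.5 km: W5 (22.0989 km) is within range.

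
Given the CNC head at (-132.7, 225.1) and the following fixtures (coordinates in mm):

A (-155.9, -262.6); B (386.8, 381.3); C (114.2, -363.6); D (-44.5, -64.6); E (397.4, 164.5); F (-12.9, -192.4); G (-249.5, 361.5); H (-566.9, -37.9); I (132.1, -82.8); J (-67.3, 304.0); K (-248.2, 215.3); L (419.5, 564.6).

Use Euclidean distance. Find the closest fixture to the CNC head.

J

Distances from (-132.7, 225.1):
A: √((-23.2)² + (-487.7)²) = √(538.240 + 237851.290) = 488.3 mm
B: √((519.5)² + (156.2)²) = √(269880.250 + 24398.440) = 542.5 mm
C: √((246.9)² + (-588.7)²) = √(60959.610 + 346567.690) = 638.4 mm
D: √((88.2)² + (-289.7)²) = √(7779.240 + 83926.090) = 302.8 mm
E: √((530.1)² + (-60.6)²) = √(281006.010 + 3672.360) = 533.6 mm
F: √((119.8)² + (-417.5)²) = √(14352.040 + 174306.250) = 434.3 mm
G: √((-116.8)² + (136.4)²) = √(13642.240 + 18604.960) = 179.6 mm
H: √((-434.2)² + (-263.0)²) = √(188529.640 + 69169.000) = 507.6 mm
I: √((264.8)² + (-307.9)²) = √(70119.040 + 94802.410) = 406.1 mm
J: √((65.4)² + (78.9)²) = √(4277.160 + 6225.210) = 102.5 mm
K: √((-115.5)² + (-9.8)²) = √(13340.250 + 96.040) = 115.9 mm
L: √((552.2)² + (339.5)²) = √(304924.840 + 115260.250) = 648.2 mm
Minimum: J at 102.5 mm.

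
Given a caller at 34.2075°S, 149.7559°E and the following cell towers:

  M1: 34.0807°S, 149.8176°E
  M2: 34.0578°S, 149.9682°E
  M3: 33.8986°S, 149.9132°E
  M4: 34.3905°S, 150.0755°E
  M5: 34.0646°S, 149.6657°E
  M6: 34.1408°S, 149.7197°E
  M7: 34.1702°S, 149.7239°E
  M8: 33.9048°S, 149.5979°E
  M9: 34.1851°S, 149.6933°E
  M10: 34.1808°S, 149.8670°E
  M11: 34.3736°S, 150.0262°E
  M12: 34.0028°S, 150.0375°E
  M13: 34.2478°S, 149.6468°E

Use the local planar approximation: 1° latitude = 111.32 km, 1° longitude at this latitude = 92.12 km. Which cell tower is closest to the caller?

M7

Distances from 34.2075°S, 149.7559°E:
M1: √((0.1268·111.32)² + (0.0617·92.12)²) = √(199.243840 + 32.305628) = 15.2167 km
M2: √((0.1497·111.32)² + (0.2123·92.12)²) = √(277.709026 + 382.479222) = 25.6941 km
M3: √((0.3089·111.32)² + (0.1573·92.12)²) = √(1182.448438 + 209.973895) = 37.3152 km
M4: √((-0.1830·111.32)² + (0.3196·92.12)²) = √(415.000457 + 866.804984) = 35.8023 km
M5: √((0.1429·111.32)² + (-0.0902·92.12)²) = √(253.052629 + 69.043203) = 17.9470 km
M6: √((0.0667·111.32)² + (-0.0362·92.12)²) = √(55.131278 + 11.120518) = 8.1395 km
M7: √((0.0373·111.32)² + (-0.0320·92.12)²) = √(17.241064 + 8.689761) = 5.0922 km
M8: √((0.3027·111.32)² + (-0.1580·92.12)²) = √(1135.458425 + 211.846861) = 36.7057 km
M9: √((0.0224·111.32)² + (-0.0626·92.12)²) = √(6.217881 + 33.254967) = 6.2827 km
M10: √((0.0267·111.32)² + (0.1111·92.12)²) = √(8.834234 + 104.745645) = 10.6574 km
M11: √((-0.1661·111.32)² + (0.2703·92.12)²) = √(341.889419 + 620.011793) = 31.0145 km
M12: √((0.2047·111.32)² + (0.2816·92.12)²) = √(519.256666 + 672.935066) = 34.5281 km
M13: √((-0.0403·111.32)² + (-0.1091·92.12)²) = √(20.125955 + 101.008369) = 11.0061 km
Minimum: M7 at 5.0922 km.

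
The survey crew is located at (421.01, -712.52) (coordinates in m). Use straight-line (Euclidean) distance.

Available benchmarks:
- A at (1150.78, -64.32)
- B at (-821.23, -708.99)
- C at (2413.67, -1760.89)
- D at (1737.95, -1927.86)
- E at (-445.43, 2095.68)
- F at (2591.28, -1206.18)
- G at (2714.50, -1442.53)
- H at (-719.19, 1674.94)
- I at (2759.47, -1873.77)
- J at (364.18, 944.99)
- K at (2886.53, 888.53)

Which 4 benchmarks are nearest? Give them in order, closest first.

A, B, J, D

Distances from (421.01, -712.52):
A: √((729.77)² + (648.20)²) = √(532564.2529 + 420163.2400) = 976.08 m
B: √((-1242.24)² + (3.53)²) = √(1543160.2176 + 12.4609) = 1242.25 m
C: √((1992.66)² + (-1048.37)²) = √(3970693.8756 + 1099079.6569) = 2251.62 m
D: √((1316.94)² + (-1215.34)²) = √(1734330.9636 + 1477051.3156) = 1792.03 m
E: √((-866.44)² + (2808.20)²) = √(750718.2736 + 7885987.2400) = 2938.83 m
F: √((2170.27)² + (-493.66)²) = √(4710071.8729 + 243700.1956) = 2225.71 m
G: √((2293.49)² + (-730.01)²) = √(5260096.3801 + 532914.6001) = 2406.87 m
H: √((-1140.20)² + (2387.46)²) = √(1300056.0400 + 5699965.2516) = 2645.76 m
I: √((2338.46)² + (-1161.25)²) = √(5468395.1716 + 1348501.5625) = 2610.92 m
J: √((-56.83)² + (1657.51)²) = √(3229.6489 + 2747339.4001) = 1658.48 m
K: √((2465.52)² + (1601.05)²) = √(6078788.8704 + 2563361.1025) = 2939.75 m
Sorted: A (976.08 m) < B (1242.25 m) < J (1658.48 m) < D (1792.03 m) < F (2225.71 m) < C (2251.62 m) < …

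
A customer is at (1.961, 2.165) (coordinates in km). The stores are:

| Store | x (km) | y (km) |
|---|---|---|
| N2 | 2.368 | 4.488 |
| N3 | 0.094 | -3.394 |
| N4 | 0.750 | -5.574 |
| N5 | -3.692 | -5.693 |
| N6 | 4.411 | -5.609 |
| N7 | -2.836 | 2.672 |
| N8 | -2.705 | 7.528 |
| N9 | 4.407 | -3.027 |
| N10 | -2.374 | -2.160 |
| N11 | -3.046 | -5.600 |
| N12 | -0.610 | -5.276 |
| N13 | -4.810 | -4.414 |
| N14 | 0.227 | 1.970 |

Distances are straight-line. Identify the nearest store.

Distances from (1.961, 2.165):
N2: √((0.407)² + (2.323)²) = √(0.16565 + 5.39633) = 2.358 km
N3: √((-1.867)² + (-5.559)²) = √(3.48569 + 30.90248) = 5.864 km
N4: √((-1.211)² + (-7.739)²) = √(1.46652 + 59.89212) = 7.833 km
N5: √((-5.653)² + (-7.858)²) = √(31.95641 + 61.74816) = 9.680 km
N6: √((2.450)² + (-7.774)²) = √(6.00250 + 60.43508) = 8.151 km
N7: √((-4.797)² + (0.507)²) = √(23.01121 + 0.25705) = 4.824 km
N8: √((-4.666)² + (5.363)²) = √(21.77156 + 28.76177) = 7.109 km
N9: √((2.446)² + (-5.192)²) = √(5.98292 + 26.95686) = 5.739 km
N10: √((-4.335)² + (-4.325)²) = √(18.79222 + 18.70563) = 6.124 km
N11: √((-5.007)² + (-7.765)²) = √(25.07005 + 60.29522) = 9.239 km
N12: √((-2.571)² + (-7.441)²) = √(6.61004 + 55.36848) = 7.873 km
N13: √((-6.771)² + (-6.579)²) = √(45.84644 + 43.28324) = 9.441 km
N14: √((-1.734)² + (-0.195)²) = √(3.00676 + 0.03803) = 1.745 km
Minimum: N14 at 1.745 km.

N14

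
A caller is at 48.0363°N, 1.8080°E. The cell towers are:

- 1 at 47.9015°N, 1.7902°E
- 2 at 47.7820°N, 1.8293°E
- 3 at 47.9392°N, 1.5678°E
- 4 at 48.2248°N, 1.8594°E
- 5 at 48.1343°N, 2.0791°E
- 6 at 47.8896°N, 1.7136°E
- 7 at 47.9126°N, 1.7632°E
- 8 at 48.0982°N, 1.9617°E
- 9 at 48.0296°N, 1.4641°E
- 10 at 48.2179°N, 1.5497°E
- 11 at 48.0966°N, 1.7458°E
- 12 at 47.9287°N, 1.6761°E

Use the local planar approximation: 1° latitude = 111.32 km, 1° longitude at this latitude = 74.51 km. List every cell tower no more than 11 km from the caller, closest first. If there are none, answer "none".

11

Distances from 48.0363°N, 1.8080°E:
1: 15.0644 km
2: 28.3531 km
3: 20.9082 km
4: 21.3305 km
5: 22.9574 km
6: 17.7810 km
7: 14.1691 km
8: 13.3654 km
9: 25.6348 km
10: 27.9120 km
11: 8.1571 km
12: 15.4939 km
Threshold 11 km: 11 (8.1571 km) is within range.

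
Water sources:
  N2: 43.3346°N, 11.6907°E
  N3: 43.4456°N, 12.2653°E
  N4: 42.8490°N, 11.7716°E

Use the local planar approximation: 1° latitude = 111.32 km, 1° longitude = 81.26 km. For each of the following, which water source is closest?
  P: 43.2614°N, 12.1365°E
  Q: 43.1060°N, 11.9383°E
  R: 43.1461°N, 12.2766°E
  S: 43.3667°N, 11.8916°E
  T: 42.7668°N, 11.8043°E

P→N3; Q→N4; R→N3; S→N2; T→N4

P at 43.2614°N, 12.1365°E:
  N2: 37.1309 km
  N3: 23.0218 km
  N4: 54.6517 km
  → nearest: N3 (23.0218 km)
Q at 43.1060°N, 11.9383°E:
  N2: 32.4407 km
  N3: 46.2086 km
  N4: 31.6541 km
  → nearest: N4 (31.6541 km)
R at 43.1461°N, 12.2766°E:
  N2: 52.0294 km
  N3: 33.3530 km
  N4: 52.7050 km
  → nearest: N3 (33.3530 km)
S at 43.3667°N, 11.8916°E:
  N2: 16.7116 km
  N3: 31.6115 km
  N4: 58.4495 km
  → nearest: N2 (16.7116 km)
T at 42.7668°N, 11.8043°E:
  N2: 63.8780 km
  N3: 84.3400 km
  N4: 9.5285 km
  → nearest: N4 (9.5285 km)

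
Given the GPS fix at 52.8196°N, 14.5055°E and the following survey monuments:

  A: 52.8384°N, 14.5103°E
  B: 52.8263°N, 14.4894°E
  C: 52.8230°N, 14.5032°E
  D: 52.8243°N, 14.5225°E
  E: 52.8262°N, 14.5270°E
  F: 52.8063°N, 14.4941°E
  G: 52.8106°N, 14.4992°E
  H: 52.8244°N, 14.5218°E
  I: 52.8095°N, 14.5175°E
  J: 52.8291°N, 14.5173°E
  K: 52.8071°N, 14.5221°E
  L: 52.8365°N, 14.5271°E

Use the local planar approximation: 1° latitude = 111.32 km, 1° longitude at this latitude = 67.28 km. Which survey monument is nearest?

C

Distances from 52.8196°N, 14.5055°E:
A: 2.1176 km
B: 1.3152 km
C: 0.4089 km
D: 1.2577 km
E: 1.6224 km
F: 1.6674 km
G: 1.0879 km
H: 1.2199 km
I: 1.3842 km
J: 1.3224 km
K: 1.7843 km
L: 2.3772 km
Minimum: C at 0.4089 km.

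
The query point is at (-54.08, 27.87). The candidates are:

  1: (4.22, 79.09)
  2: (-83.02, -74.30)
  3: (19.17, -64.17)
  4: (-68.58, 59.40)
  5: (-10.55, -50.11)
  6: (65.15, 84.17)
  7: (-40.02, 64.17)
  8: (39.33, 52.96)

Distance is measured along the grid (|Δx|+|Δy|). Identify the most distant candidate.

Distances from (-54.08, 27.87):
1: |58.30| + |51.22| = 58.30 + 51.22 = 109.52
2: |-28.94| + |-102.17| = 28.94 + 102.17 = 131.11
3: |73.25| + |-92.04| = 73.25 + 92.04 = 165.29
4: |-14.50| + |31.53| = 14.50 + 31.53 = 46.03
5: |43.53| + |-77.98| = 43.53 + 77.98 = 121.51
6: |119.23| + |56.30| = 119.23 + 56.30 = 175.53
7: |14.06| + |36.30| = 14.06 + 36.30 = 50.36
8: |93.41| + |25.09| = 93.41 + 25.09 = 118.50
Maximum: 6 at 175.53.

6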